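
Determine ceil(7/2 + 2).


7/2 = 3.5
3.5 + 2 = 5.5
ceil(5.5) = 6

6


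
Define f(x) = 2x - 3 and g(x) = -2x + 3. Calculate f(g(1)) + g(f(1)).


4


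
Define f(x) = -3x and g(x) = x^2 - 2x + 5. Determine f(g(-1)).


g(-1) = 8
f(8) = -24

-24


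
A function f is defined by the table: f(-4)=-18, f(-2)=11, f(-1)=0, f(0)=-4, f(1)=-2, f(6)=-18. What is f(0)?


Reading from the table at x = 0

-4


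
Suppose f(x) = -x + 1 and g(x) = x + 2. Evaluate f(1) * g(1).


f(1) = 0
g(1) = 3
Product = 0

0


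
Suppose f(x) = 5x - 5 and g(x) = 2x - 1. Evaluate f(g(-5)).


g(-5) = -11
f(-11) = -60

-60


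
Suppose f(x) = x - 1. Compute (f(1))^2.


f(1) = 0
(0)^2 = 0

0


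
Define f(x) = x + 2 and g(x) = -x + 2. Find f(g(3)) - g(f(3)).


4


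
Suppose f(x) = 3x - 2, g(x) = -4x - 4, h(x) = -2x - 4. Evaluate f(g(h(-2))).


h(-2) = 0
g(0) = -4
f(-4) = -14

-14


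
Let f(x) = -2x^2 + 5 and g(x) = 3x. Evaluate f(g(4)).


g(4) = 12
f(12) = (-2)*(12)^2 + 5 = -283

-283


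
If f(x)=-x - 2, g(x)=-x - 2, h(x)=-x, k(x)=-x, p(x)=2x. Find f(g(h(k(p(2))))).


p(2) = 4
k(4) = -4
h(-4) = 4
g(4) = -6
f(-6) = 4

4


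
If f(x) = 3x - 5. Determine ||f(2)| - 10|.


9


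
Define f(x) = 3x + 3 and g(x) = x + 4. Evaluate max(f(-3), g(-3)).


f(-3) = -6
g(-3) = 1
max = 1

1


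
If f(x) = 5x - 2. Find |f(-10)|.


f(-10) = -52
|-52| = 52

52


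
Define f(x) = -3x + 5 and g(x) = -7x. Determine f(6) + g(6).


f(6) = -13
g(6) = -42
Sum = -55

-55


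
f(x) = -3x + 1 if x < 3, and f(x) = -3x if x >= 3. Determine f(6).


6 satisfies x >= 3
f(6) = -18

-18


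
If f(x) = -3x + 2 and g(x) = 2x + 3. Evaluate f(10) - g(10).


f(10) = -28
g(10) = 23
Difference = -51

-51


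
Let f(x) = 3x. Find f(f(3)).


f(3) = 9
f(9) = 27

27


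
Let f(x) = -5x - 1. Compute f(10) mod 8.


5


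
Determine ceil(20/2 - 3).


20/2 = 10
10 - 3 = 7
ceil(7) = 7

7


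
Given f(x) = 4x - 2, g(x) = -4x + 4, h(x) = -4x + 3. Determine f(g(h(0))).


h(0) = 3
g(3) = -8
f(-8) = -34

-34


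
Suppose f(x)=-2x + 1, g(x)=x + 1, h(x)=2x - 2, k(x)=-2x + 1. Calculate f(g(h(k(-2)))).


k(-2) = 5
h(5) = 8
g(8) = 9
f(9) = -17

-17


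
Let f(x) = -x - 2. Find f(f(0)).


f(0) = -2
f(-2) = 0

0


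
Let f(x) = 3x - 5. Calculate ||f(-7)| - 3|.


23


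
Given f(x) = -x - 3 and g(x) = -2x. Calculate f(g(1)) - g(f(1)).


f(g(1)) = -1
g(f(1)) = 8
Difference = -9

-9


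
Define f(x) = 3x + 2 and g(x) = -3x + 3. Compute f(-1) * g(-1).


-6


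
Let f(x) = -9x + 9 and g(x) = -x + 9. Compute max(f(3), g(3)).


f(3) = -18
g(3) = 6
max = 6

6


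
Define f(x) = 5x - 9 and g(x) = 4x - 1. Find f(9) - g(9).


f(9) = 36
g(9) = 35
Difference = 1

1


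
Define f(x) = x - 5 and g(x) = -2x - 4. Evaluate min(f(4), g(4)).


f(4) = -1
g(4) = -12
min = -12

-12


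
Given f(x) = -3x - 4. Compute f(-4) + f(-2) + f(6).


f(-4) = 8
f(-2) = 2
f(6) = -22
Sum = -12

-12


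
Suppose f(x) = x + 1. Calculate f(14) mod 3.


f(14) = 15
15 mod 3 = 0

0


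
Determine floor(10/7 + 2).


3


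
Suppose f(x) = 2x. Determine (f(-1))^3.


f(-1) = -2
(-2)^3 = -8

-8


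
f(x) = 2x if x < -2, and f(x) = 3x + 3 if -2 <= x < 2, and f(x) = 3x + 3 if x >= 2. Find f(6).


6 satisfies x >= 2
f(6) = 21

21


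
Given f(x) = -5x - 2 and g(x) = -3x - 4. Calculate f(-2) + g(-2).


f(-2) = 8
g(-2) = 2
Sum = 10

10


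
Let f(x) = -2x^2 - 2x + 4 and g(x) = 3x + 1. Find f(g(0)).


g(0) = 1
f(1) = (-2)*(1)^2 - 2*(1) + 4 = 0

0


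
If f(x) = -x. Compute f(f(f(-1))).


f(-1) = 1
f(1) = -1
f(-1) = 1

1


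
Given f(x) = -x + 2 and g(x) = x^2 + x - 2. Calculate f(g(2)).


g(2) = 4
f(4) = -2

-2


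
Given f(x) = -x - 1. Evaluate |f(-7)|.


f(-7) = 6
|6| = 6

6


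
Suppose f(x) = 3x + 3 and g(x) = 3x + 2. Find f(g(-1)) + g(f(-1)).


f(g(-1)) = 0
g(f(-1)) = 2
Sum = 2

2


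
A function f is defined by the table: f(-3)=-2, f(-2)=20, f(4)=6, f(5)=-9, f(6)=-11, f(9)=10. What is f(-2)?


Reading from the table at x = -2

20


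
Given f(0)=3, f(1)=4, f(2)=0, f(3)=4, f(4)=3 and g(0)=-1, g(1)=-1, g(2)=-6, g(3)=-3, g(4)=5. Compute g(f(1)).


f(1) = 4
g(4) = 5

5


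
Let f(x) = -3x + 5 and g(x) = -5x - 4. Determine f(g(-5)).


g(-5) = 21
f(21) = -58

-58


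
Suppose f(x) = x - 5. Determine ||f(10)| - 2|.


f(10) = 5
|5| = 5
|5 - 2| = 3

3


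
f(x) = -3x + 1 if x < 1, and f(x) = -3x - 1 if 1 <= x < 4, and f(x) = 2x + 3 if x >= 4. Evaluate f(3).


-10


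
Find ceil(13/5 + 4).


13/5 = 2.6
2.6 + 4 = 6.6
ceil(6.6) = 7

7


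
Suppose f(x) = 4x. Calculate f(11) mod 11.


f(11) = 44
44 mod 11 = 0

0


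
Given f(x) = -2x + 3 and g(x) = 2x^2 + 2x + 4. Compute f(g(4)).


g(4) = 44
f(44) = -85

-85


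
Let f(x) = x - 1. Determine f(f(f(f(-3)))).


f(-3) = -4
f(-4) = -5
f(-5) = -6
f(-6) = -7

-7


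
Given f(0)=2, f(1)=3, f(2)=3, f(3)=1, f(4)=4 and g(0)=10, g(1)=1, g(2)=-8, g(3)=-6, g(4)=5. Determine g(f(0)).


f(0) = 2
g(2) = -8

-8


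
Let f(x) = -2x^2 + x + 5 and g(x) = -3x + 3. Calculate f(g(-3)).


g(-3) = 12
f(12) = (-2)*(12)^2 + 1*(12) + 5 = -271

-271


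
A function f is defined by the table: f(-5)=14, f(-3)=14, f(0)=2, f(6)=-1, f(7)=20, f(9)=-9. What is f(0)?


Reading from the table at x = 0

2


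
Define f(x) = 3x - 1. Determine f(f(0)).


f(0) = -1
f(-1) = -4

-4


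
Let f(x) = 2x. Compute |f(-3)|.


6


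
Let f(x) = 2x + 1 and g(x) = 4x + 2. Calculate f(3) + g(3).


21


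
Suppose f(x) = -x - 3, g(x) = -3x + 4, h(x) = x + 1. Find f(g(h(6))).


14


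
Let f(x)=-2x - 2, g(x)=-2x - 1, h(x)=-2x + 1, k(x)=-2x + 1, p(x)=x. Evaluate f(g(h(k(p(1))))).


12


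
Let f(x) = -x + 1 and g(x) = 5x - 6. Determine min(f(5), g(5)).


f(5) = -4
g(5) = 19
min = -4

-4


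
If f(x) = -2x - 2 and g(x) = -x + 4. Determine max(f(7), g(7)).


f(7) = -16
g(7) = -3
max = -3

-3


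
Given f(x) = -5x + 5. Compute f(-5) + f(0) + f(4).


f(-5) = 30
f(0) = 5
f(4) = -15
Sum = 20

20


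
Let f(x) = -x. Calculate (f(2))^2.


4


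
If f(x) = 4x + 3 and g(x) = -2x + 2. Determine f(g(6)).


g(6) = -10
f(-10) = -37

-37


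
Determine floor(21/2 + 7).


21/2 = 10.5
10.5 + 7 = 17.5
floor(17.5) = 17

17


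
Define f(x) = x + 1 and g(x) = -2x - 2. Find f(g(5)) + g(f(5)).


-25


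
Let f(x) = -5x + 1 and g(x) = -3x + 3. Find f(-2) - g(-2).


f(-2) = 11
g(-2) = 9
Difference = 2

2


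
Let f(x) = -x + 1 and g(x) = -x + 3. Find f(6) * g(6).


f(6) = -5
g(6) = -3
Product = 15

15


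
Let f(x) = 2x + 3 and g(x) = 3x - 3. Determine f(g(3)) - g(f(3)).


f(g(3)) = 15
g(f(3)) = 24
Difference = -9

-9


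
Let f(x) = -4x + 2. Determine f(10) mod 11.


f(10) = -38
-38 mod 11 = 6

6


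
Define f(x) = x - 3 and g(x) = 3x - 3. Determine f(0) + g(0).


-6


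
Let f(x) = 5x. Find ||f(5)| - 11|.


f(5) = 25
|25| = 25
|25 - 11| = 14

14


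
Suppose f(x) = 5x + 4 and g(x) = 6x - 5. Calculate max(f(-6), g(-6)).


f(-6) = -26
g(-6) = -41
max = -26

-26


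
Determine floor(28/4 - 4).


28/4 = 7
7 - 4 = 3
floor(3) = 3

3


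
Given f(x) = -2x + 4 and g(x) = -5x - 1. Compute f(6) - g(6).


f(6) = -8
g(6) = -31
Difference = 23

23


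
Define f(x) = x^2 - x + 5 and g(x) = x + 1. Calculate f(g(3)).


g(3) = 4
f(4) = 1*(4)^2 - 1*(4) + 5 = 17

17


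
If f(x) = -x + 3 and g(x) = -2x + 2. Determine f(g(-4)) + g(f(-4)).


f(g(-4)) = -7
g(f(-4)) = -12
Sum = -19

-19


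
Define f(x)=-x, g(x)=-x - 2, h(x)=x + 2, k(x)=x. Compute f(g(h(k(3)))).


k(3) = 3
h(3) = 5
g(5) = -7
f(-7) = 7

7


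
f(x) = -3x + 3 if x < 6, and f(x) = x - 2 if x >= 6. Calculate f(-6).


-6 satisfies x < 6
f(-6) = 21

21


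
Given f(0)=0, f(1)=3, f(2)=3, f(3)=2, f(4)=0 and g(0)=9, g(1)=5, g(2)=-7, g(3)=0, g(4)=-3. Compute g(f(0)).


f(0) = 0
g(0) = 9

9


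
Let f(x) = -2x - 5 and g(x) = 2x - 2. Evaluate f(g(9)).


g(9) = 16
f(16) = -37

-37


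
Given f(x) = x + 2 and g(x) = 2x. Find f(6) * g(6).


f(6) = 8
g(6) = 12
Product = 96

96


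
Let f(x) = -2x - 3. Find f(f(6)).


27


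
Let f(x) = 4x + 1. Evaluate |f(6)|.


f(6) = 25
|25| = 25

25


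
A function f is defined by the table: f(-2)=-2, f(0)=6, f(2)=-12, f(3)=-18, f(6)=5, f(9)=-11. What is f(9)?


Reading from the table at x = 9

-11


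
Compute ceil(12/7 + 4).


12/7 = 1.7143
1.7143 + 4 = 5.7143
ceil(5.7143) = 6

6


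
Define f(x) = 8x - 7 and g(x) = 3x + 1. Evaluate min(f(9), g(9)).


f(9) = 65
g(9) = 28
min = 28

28


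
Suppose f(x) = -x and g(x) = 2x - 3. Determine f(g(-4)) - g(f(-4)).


f(g(-4)) = 11
g(f(-4)) = 5
Difference = 6

6


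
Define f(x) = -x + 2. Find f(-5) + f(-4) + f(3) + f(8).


f(-5) = 7
f(-4) = 6
f(3) = -1
f(8) = -6
Sum = 6

6


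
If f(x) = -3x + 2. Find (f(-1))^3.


f(-1) = 5
(5)^3 = 125

125


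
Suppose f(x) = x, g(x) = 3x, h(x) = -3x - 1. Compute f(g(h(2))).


h(2) = -7
g(-7) = -21
f(-21) = -21

-21


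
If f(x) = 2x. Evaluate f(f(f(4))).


f(4) = 8
f(8) = 16
f(16) = 32

32


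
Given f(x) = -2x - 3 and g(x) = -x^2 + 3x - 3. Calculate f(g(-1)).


g(-1) = -7
f(-7) = 11

11


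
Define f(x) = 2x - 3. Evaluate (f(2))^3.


f(2) = 1
(1)^3 = 1

1


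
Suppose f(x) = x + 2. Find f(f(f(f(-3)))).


5


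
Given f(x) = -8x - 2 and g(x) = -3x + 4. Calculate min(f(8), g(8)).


f(8) = -66
g(8) = -20
min = -66

-66


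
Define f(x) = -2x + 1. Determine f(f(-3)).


-13


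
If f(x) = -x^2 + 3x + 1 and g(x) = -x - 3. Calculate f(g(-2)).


g(-2) = -1
f(-1) = (-1)*(-1)^2 + 3*(-1) + 1 = -3

-3


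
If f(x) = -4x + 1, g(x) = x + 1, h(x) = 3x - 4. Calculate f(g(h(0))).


h(0) = -4
g(-4) = -3
f(-3) = 13

13


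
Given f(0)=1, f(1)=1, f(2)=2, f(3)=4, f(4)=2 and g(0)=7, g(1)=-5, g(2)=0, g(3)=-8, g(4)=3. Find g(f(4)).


f(4) = 2
g(2) = 0

0


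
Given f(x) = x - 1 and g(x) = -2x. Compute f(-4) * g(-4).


f(-4) = -5
g(-4) = 8
Product = -40

-40


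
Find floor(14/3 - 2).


14/3 = 4.6667
4.6667 - 2 = 2.6667
floor(2.6667) = 2

2


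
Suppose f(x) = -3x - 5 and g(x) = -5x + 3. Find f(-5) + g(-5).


f(-5) = 10
g(-5) = 28
Sum = 38

38


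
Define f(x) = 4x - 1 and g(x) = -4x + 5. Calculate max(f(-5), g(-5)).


f(-5) = -21
g(-5) = 25
max = 25

25


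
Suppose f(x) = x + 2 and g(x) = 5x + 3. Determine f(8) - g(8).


-33


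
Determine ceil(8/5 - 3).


-1


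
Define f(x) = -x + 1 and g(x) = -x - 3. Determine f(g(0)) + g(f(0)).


f(g(0)) = 4
g(f(0)) = -4
Sum = 0

0


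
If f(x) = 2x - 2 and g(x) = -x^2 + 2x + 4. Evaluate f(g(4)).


g(4) = -4
f(-4) = -10

-10


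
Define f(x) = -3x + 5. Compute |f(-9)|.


f(-9) = 32
|32| = 32

32


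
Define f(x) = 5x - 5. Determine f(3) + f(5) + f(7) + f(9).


f(3) = 10
f(5) = 20
f(7) = 30
f(9) = 40
Sum = 100

100


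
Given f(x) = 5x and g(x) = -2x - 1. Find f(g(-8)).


g(-8) = 15
f(15) = 75

75


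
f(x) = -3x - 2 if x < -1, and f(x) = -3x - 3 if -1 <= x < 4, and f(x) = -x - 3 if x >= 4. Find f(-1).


-1 satisfies -1 <= x < 4
f(-1) = 0

0


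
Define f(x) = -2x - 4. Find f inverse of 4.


Solve -2x - 4 = 4
x = (4 + 4) / (-2) = -4

-4


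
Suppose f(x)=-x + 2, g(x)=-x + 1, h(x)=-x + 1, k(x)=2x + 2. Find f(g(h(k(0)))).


k(0) = 2
h(2) = -1
g(-1) = 2
f(2) = 0

0


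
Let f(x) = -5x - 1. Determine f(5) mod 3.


f(5) = -26
-26 mod 3 = 1

1


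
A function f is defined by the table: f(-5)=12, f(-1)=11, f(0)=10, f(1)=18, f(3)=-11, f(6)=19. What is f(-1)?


Reading from the table at x = -1

11


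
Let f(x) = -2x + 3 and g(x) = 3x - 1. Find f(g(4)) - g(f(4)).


-3


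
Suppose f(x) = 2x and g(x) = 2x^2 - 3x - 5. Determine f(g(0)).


-10


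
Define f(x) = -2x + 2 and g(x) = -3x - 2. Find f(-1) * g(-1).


f(-1) = 4
g(-1) = 1
Product = 4

4


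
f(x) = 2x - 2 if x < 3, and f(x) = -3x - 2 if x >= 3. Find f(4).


4 satisfies x >= 3
f(4) = -14

-14


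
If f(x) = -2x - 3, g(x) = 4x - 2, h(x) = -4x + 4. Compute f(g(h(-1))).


h(-1) = 8
g(8) = 30
f(30) = -63

-63


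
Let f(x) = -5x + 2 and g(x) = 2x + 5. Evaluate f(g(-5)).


g(-5) = -5
f(-5) = 27

27


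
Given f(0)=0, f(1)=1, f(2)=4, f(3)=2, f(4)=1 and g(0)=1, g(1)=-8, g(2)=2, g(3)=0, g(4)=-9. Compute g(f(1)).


f(1) = 1
g(1) = -8

-8


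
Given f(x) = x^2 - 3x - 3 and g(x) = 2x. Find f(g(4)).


g(4) = 8
f(8) = 1*(8)^2 - 3*(8) - 3 = 37

37


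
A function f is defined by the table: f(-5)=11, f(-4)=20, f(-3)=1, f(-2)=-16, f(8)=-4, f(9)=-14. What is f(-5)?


Reading from the table at x = -5

11


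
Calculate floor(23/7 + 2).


23/7 = 3.2857
3.2857 + 2 = 5.2857
floor(5.2857) = 5

5


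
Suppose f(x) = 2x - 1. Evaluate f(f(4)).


f(4) = 7
f(7) = 13

13


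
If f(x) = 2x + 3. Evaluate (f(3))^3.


f(3) = 9
(9)^3 = 729

729


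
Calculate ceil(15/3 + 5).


15/3 = 5
5 + 5 = 10
ceil(10) = 10

10


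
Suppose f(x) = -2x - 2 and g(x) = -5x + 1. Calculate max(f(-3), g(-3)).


16


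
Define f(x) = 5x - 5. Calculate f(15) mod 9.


f(15) = 70
70 mod 9 = 7

7


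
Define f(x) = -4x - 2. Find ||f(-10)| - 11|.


f(-10) = 38
|38| = 38
|38 - 11| = 27

27


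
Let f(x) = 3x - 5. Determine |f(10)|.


f(10) = 25
|25| = 25

25


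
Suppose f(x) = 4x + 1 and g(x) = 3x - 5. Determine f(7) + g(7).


f(7) = 29
g(7) = 16
Sum = 45

45


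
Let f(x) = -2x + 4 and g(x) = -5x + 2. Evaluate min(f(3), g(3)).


f(3) = -2
g(3) = -13
min = -13

-13


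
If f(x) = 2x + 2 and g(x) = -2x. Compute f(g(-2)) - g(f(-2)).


6


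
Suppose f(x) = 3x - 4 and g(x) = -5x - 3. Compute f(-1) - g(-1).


f(-1) = -7
g(-1) = 2
Difference = -9

-9


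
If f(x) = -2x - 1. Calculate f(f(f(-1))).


f(-1) = 1
f(1) = -3
f(-3) = 5

5


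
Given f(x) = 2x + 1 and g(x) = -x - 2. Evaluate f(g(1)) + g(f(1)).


-10


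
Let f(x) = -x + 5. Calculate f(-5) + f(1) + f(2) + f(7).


f(-5) = 10
f(1) = 4
f(2) = 3
f(7) = -2
Sum = 15

15


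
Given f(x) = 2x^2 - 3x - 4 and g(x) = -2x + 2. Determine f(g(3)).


g(3) = -4
f(-4) = 2*(-4)^2 - 3*(-4) - 4 = 40

40


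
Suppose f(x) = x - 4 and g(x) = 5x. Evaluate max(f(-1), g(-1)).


f(-1) = -5
g(-1) = -5
max = -5

-5


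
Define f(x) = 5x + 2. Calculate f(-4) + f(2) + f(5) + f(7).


58


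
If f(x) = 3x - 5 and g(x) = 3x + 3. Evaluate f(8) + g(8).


f(8) = 19
g(8) = 27
Sum = 46

46


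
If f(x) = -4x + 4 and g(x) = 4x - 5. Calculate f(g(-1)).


g(-1) = -9
f(-9) = 40

40


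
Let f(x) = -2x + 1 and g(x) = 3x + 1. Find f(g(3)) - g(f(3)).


f(g(3)) = -19
g(f(3)) = -14
Difference = -5

-5


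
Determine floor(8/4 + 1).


8/4 = 2
2 + 1 = 3
floor(3) = 3

3


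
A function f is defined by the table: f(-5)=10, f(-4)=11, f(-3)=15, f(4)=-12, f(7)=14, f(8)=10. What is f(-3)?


15


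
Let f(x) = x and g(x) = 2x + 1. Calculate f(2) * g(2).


f(2) = 2
g(2) = 5
Product = 10

10


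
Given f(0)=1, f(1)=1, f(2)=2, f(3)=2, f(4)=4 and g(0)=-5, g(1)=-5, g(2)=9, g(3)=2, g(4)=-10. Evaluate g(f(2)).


f(2) = 2
g(2) = 9

9


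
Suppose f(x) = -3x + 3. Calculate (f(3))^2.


f(3) = -6
(-6)^2 = 36

36


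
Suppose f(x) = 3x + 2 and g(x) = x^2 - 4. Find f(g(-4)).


g(-4) = 12
f(12) = 38

38


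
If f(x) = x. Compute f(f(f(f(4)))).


f(4) = 4
f(4) = 4
f(4) = 4
f(4) = 4

4


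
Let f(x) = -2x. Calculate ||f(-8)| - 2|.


14


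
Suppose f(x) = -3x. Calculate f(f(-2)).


f(-2) = 6
f(6) = -18

-18


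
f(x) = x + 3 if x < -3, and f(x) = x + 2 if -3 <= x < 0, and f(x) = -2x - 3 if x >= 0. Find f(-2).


-2 satisfies -3 <= x < 0
f(-2) = 0

0


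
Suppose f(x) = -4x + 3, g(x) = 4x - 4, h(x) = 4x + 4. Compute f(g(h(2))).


-173


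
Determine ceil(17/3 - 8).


-2


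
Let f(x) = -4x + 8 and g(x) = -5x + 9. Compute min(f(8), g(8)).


f(8) = -24
g(8) = -31
min = -31

-31


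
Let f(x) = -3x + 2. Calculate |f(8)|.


f(8) = -22
|-22| = 22

22


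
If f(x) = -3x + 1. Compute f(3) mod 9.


1


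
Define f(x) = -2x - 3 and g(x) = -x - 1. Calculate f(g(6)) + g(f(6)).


f(g(6)) = 11
g(f(6)) = 14
Sum = 25

25


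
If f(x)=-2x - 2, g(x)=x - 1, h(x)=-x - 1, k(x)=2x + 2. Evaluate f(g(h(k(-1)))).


k(-1) = 0
h(0) = -1
g(-1) = -2
f(-2) = 2

2


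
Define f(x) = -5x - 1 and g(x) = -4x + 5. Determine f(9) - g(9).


f(9) = -46
g(9) = -31
Difference = -15

-15


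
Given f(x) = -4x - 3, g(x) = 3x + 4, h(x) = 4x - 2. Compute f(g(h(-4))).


h(-4) = -18
g(-18) = -50
f(-50) = 197

197


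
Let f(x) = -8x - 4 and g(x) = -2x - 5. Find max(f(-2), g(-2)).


f(-2) = 12
g(-2) = -1
max = 12

12


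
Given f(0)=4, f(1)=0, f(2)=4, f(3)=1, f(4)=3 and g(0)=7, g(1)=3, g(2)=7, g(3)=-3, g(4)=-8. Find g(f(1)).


7


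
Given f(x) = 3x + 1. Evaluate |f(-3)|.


f(-3) = -8
|-8| = 8

8


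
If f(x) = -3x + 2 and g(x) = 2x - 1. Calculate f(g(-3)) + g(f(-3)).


f(g(-3)) = 23
g(f(-3)) = 21
Sum = 44

44


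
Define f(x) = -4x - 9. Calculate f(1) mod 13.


0


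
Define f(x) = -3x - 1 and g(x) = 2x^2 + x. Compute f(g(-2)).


g(-2) = 6
f(6) = -19

-19


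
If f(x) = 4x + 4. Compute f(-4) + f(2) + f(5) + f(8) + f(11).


f(-4) = -12
f(2) = 12
f(5) = 24
f(8) = 36
f(11) = 48
Sum = 108

108


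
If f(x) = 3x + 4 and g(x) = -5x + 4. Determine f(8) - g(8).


f(8) = 28
g(8) = -36
Difference = 64

64


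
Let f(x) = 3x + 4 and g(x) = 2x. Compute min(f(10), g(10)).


20


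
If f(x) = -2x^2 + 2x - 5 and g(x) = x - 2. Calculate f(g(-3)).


g(-3) = -5
f(-5) = (-2)*(-5)^2 + 2*(-5) - 5 = -65

-65


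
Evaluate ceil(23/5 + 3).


23/5 = 4.6
4.6 + 3 = 7.6
ceil(7.6) = 8

8


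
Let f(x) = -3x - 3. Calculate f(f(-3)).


f(-3) = 6
f(6) = -21

-21


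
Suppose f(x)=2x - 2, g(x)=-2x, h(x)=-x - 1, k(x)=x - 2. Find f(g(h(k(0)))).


-6


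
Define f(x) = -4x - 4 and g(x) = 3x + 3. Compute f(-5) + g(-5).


f(-5) = 16
g(-5) = -12
Sum = 4

4


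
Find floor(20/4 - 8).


20/4 = 5
5 - 8 = -3
floor(-3) = -3

-3


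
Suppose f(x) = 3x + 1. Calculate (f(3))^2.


f(3) = 10
(10)^2 = 100

100


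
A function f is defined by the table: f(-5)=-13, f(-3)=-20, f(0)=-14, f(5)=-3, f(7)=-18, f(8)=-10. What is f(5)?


Reading from the table at x = 5

-3


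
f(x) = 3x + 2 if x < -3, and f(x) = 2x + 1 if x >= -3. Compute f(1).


1 satisfies x >= -3
f(1) = 3

3


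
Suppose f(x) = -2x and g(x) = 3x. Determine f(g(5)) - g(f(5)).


0


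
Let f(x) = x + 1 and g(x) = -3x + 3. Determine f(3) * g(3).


f(3) = 4
g(3) = -6
Product = -24

-24


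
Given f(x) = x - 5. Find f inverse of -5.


Solve x - 5 = -5
x = (-5 + 5) / 1 = 0

0


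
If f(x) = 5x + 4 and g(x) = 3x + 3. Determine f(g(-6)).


g(-6) = -15
f(-15) = -71

-71


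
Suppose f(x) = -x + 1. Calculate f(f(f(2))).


-1


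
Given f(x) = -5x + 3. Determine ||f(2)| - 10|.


f(2) = -7
|-7| = 7
|7 - 10| = 3

3


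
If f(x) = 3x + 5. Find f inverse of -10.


Solve 3x + 5 = -10
x = (-10 - 5) / 3 = -5

-5


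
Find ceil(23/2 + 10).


23/2 = 11.5
11.5 + 10 = 21.5
ceil(21.5) = 22

22


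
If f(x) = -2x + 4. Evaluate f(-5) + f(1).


f(-5) = 14
f(1) = 2
Sum = 16

16


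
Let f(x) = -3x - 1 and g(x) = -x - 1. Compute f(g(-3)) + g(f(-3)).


f(g(-3)) = -7
g(f(-3)) = -9
Sum = -16

-16


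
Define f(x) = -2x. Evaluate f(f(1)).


f(1) = -2
f(-2) = 4

4


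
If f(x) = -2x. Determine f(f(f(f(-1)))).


f(-1) = 2
f(2) = -4
f(-4) = 8
f(8) = -16

-16


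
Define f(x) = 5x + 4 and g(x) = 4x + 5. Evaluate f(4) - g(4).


3


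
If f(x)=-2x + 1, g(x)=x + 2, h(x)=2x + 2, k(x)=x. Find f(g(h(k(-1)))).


-3


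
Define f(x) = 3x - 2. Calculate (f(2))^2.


f(2) = 4
(4)^2 = 16

16


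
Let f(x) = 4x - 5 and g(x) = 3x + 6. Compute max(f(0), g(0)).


6


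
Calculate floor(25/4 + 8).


25/4 = 6.25
6.25 + 8 = 14.25
floor(14.25) = 14

14


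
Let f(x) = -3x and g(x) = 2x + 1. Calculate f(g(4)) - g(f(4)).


-4


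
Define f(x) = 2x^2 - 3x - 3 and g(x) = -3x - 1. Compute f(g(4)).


g(4) = -13
f(-13) = 2*(-13)^2 - 3*(-13) - 3 = 374

374


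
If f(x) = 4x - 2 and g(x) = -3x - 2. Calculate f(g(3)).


g(3) = -11
f(-11) = -46

-46


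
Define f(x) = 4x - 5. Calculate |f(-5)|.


25


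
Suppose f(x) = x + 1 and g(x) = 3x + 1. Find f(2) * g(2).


f(2) = 3
g(2) = 7
Product = 21

21


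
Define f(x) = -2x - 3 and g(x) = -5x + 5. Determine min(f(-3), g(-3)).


f(-3) = 3
g(-3) = 20
min = 3

3


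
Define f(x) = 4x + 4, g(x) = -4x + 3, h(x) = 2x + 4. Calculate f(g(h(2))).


h(2) = 8
g(8) = -29
f(-29) = -112

-112


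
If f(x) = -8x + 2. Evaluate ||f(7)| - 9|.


f(7) = -54
|-54| = 54
|54 - 9| = 45

45


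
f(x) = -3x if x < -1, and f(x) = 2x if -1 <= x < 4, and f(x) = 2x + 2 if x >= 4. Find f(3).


6


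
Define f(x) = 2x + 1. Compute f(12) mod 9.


f(12) = 25
25 mod 9 = 7

7


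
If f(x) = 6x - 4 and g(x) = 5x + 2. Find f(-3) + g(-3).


f(-3) = -22
g(-3) = -13
Sum = -35

-35


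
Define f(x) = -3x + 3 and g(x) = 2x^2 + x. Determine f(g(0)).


g(0) = 0
f(0) = 3

3


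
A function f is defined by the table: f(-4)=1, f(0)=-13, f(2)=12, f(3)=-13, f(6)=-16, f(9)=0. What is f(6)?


Reading from the table at x = 6

-16


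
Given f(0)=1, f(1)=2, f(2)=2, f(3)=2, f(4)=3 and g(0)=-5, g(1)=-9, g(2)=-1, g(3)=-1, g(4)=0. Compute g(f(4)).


f(4) = 3
g(3) = -1

-1


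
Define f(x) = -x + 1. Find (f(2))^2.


f(2) = -1
(-1)^2 = 1

1


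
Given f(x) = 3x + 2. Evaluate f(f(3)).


f(3) = 11
f(11) = 35

35


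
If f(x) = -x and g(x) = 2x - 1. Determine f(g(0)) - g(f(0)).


f(g(0)) = 1
g(f(0)) = -1
Difference = 2

2


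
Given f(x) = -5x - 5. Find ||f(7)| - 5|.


35


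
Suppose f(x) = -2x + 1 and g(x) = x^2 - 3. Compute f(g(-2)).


g(-2) = 1
f(1) = -1

-1


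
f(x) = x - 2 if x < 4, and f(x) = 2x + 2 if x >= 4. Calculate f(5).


12


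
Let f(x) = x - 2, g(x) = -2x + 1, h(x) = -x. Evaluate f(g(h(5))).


h(5) = -5
g(-5) = 11
f(11) = 9

9


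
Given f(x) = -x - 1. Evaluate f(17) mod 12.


f(17) = -18
-18 mod 12 = 6

6


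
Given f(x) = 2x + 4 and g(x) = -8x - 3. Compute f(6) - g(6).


f(6) = 16
g(6) = -51
Difference = 67

67


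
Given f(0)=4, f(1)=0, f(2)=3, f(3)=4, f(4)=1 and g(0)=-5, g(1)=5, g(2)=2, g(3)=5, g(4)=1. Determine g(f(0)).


f(0) = 4
g(4) = 1

1


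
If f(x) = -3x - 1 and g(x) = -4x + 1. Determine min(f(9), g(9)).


f(9) = -28
g(9) = -35
min = -35

-35


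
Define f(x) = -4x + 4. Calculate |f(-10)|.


f(-10) = 44
|44| = 44

44


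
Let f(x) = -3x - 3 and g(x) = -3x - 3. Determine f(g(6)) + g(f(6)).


f(g(6)) = 60
g(f(6)) = 60
Sum = 120

120


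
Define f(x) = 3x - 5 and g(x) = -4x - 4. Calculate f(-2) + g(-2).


f(-2) = -11
g(-2) = 4
Sum = -7

-7


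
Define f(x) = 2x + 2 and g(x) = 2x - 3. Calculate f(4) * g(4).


f(4) = 10
g(4) = 5
Product = 50

50


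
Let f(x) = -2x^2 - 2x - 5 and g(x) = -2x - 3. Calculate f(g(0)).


g(0) = -3
f(-3) = (-2)*(-3)^2 - 2*(-3) - 5 = -17

-17


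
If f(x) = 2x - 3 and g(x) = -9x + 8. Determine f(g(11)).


g(11) = -91
f(-91) = -185

-185


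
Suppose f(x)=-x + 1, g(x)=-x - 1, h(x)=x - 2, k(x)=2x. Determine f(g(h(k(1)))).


k(1) = 2
h(2) = 0
g(0) = -1
f(-1) = 2

2


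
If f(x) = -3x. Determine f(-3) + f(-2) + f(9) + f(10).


f(-3) = 9
f(-2) = 6
f(9) = -27
f(10) = -30
Sum = -42

-42


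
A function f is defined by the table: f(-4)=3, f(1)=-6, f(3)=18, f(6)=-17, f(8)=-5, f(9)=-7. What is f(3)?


Reading from the table at x = 3

18


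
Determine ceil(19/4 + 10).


19/4 = 4.75
4.75 + 10 = 14.75
ceil(14.75) = 15

15


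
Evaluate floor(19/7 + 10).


19/7 = 2.7143
2.7143 + 10 = 12.7143
floor(12.7143) = 12

12


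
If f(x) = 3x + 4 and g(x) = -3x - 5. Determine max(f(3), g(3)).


f(3) = 13
g(3) = -14
max = 13

13


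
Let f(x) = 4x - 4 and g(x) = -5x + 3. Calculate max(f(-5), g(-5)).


f(-5) = -24
g(-5) = 28
max = 28

28


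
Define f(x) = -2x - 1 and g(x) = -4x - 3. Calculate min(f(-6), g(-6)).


11


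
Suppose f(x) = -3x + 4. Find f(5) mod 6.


1


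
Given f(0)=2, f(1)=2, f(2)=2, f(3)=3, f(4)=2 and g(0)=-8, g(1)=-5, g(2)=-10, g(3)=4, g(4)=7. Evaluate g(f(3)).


4


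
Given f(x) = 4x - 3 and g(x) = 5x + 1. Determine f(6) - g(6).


f(6) = 21
g(6) = 31
Difference = -10

-10


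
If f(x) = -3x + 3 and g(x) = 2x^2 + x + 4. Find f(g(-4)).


-93


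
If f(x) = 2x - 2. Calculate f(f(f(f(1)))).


f(1) = 0
f(0) = -2
f(-2) = -6
f(-6) = -14

-14


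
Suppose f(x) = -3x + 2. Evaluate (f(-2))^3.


f(-2) = 8
(8)^3 = 512

512


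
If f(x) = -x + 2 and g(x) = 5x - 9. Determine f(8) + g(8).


f(8) = -6
g(8) = 31
Sum = 25

25


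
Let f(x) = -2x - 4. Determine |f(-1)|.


2


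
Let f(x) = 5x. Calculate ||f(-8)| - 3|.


f(-8) = -40
|-40| = 40
|40 - 3| = 37

37


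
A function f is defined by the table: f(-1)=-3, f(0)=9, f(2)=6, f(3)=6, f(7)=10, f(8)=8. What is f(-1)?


Reading from the table at x = -1

-3


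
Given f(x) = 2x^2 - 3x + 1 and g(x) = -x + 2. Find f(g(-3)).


g(-3) = 5
f(5) = 2*(5)^2 - 3*(5) + 1 = 36

36


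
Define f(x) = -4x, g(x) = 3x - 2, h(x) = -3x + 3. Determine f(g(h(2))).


h(2) = -3
g(-3) = -11
f(-11) = 44

44


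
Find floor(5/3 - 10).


5/3 = 1.6667
1.6667 - 10 = -8.3333
floor(-8.3333) = -9

-9


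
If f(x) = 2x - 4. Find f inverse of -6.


Solve 2x - 4 = -6
x = (-6 + 4) / 2 = -1

-1


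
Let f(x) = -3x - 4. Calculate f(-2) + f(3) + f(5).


f(-2) = 2
f(3) = -13
f(5) = -19
Sum = -30

-30


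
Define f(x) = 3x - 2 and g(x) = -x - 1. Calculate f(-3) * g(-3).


f(-3) = -11
g(-3) = 2
Product = -22

-22


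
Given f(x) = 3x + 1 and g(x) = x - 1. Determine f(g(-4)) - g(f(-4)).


f(g(-4)) = -14
g(f(-4)) = -12
Difference = -2

-2


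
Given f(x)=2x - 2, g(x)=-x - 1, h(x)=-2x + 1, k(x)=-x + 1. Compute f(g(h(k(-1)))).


k(-1) = 2
h(2) = -3
g(-3) = 2
f(2) = 2

2


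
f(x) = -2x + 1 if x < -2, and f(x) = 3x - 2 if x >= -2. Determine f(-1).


-5


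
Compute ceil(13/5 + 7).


13/5 = 2.6
2.6 + 7 = 9.6
ceil(9.6) = 10

10


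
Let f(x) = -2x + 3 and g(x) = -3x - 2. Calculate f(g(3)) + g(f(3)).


f(g(3)) = 25
g(f(3)) = 7
Sum = 32

32


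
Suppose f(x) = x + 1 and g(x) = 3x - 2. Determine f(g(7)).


g(7) = 19
f(19) = 20

20


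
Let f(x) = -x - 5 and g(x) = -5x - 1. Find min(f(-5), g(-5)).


f(-5) = 0
g(-5) = 24
min = 0

0


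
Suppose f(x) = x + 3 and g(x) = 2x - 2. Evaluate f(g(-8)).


g(-8) = -18
f(-18) = -15

-15


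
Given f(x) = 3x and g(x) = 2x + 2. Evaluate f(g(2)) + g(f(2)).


f(g(2)) = 18
g(f(2)) = 14
Sum = 32

32


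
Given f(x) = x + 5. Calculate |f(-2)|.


3


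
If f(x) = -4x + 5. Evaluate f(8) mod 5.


3


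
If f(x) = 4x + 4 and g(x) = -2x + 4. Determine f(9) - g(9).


f(9) = 40
g(9) = -14
Difference = 54

54


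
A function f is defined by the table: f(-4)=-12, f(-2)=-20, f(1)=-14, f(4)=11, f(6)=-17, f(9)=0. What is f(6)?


Reading from the table at x = 6

-17


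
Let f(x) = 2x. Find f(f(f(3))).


f(3) = 6
f(6) = 12
f(12) = 24

24


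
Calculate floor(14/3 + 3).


14/3 = 4.6667
4.6667 + 3 = 7.6667
floor(7.6667) = 7

7


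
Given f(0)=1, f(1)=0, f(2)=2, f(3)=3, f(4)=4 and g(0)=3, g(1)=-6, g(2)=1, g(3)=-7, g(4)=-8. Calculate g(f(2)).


f(2) = 2
g(2) = 1

1


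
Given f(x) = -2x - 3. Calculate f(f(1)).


f(1) = -5
f(-5) = 7

7


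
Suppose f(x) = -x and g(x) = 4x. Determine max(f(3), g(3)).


f(3) = -3
g(3) = 12
max = 12

12


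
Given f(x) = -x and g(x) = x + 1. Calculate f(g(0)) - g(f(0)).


-2


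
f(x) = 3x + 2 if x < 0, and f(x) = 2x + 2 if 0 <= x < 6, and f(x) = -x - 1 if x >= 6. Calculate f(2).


2 satisfies 0 <= x < 6
f(2) = 6

6


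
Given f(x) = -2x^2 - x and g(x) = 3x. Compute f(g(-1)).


g(-1) = -3
f(-3) = (-2)*(-3)^2 - 1*(-3) = -15

-15


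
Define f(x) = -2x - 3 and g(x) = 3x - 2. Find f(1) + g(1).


f(1) = -5
g(1) = 1
Sum = -4

-4


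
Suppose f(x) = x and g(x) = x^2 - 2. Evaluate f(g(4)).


g(4) = 14
f(14) = 14

14


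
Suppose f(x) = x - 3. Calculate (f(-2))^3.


-125


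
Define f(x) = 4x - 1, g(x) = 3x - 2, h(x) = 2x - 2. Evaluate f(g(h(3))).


h(3) = 4
g(4) = 10
f(10) = 39

39


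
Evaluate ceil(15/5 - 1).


15/5 = 3
3 - 1 = 2
ceil(2) = 2

2


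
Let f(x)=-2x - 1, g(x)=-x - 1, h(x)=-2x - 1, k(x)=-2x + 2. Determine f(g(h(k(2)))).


7


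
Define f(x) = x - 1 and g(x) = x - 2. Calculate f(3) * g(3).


f(3) = 2
g(3) = 1
Product = 2

2


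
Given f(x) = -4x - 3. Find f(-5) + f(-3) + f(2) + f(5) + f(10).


f(-5) = 17
f(-3) = 9
f(2) = -11
f(5) = -23
f(10) = -43
Sum = -51

-51


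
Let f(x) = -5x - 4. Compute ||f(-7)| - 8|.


f(-7) = 31
|31| = 31
|31 - 8| = 23

23


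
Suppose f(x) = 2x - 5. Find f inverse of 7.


Solve 2x - 5 = 7
x = (7 + 5) / 2 = 6

6


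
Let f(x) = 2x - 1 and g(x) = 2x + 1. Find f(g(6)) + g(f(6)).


f(g(6)) = 25
g(f(6)) = 23
Sum = 48

48


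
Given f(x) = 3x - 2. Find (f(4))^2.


f(4) = 10
(10)^2 = 100

100


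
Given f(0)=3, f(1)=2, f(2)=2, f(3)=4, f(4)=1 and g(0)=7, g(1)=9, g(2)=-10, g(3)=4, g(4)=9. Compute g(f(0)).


f(0) = 3
g(3) = 4

4


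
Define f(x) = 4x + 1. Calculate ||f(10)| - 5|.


f(10) = 41
|41| = 41
|41 - 5| = 36

36


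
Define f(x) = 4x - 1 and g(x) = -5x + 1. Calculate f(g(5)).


g(5) = -24
f(-24) = -97

-97


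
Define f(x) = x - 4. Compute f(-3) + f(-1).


f(-3) = -7
f(-1) = -5
Sum = -12

-12


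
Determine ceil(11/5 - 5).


-2


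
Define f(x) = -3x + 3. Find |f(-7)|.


24


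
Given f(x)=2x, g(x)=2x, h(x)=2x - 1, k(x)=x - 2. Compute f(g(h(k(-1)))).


k(-1) = -3
h(-3) = -7
g(-7) = -14
f(-14) = -28

-28


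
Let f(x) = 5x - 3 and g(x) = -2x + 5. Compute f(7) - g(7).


41


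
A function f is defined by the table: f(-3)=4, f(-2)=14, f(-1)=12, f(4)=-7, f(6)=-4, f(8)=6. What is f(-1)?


Reading from the table at x = -1

12


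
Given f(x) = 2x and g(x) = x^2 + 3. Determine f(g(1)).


g(1) = 4
f(4) = 8

8


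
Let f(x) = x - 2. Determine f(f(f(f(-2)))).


-10


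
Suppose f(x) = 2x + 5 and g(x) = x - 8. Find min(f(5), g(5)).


f(5) = 15
g(5) = -3
min = -3

-3


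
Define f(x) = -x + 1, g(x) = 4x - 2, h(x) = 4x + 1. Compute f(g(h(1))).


h(1) = 5
g(5) = 18
f(18) = -17

-17


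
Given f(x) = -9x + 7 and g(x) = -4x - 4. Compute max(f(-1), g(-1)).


f(-1) = 16
g(-1) = 0
max = 16

16


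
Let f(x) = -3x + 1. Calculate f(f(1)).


7


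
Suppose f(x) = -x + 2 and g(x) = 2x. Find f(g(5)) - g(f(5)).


f(g(5)) = -8
g(f(5)) = -6
Difference = -2

-2


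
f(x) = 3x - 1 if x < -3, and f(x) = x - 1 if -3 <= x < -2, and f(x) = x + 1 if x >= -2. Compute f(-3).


-3 satisfies -3 <= x < -2
f(-3) = -4

-4


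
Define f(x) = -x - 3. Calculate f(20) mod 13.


3


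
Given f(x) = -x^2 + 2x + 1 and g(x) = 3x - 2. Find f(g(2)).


g(2) = 4
f(4) = (-1)*(4)^2 + 2*(4) + 1 = -7

-7


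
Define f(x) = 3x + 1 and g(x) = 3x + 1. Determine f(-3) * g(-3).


64


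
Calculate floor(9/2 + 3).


9/2 = 4.5
4.5 + 3 = 7.5
floor(7.5) = 7

7


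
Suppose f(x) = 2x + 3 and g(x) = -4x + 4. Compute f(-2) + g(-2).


f(-2) = -1
g(-2) = 12
Sum = 11

11


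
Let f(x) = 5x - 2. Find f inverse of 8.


2


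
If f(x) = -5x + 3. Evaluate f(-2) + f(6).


f(-2) = 13
f(6) = -27
Sum = -14

-14


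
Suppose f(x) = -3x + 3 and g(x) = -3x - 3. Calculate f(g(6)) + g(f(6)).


f(g(6)) = 66
g(f(6)) = 42
Sum = 108

108


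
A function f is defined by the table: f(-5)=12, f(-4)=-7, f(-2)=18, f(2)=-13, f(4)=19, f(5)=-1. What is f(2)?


Reading from the table at x = 2

-13


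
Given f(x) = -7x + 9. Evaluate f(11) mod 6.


4


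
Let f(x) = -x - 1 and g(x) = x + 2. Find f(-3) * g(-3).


f(-3) = 2
g(-3) = -1
Product = -2

-2


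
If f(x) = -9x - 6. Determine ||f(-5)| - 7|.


f(-5) = 39
|39| = 39
|39 - 7| = 32

32


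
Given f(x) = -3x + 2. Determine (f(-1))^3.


f(-1) = 5
(5)^3 = 125

125


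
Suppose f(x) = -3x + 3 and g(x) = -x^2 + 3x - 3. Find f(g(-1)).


24


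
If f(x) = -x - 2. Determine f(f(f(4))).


f(4) = -6
f(-6) = 4
f(4) = -6

-6


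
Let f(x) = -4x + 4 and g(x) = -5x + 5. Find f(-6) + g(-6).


f(-6) = 28
g(-6) = 35
Sum = 63

63


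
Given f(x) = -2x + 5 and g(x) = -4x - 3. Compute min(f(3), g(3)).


f(3) = -1
g(3) = -15
min = -15

-15


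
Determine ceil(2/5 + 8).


2/5 = 0.4
0.4 + 8 = 8.4
ceil(8.4) = 9

9


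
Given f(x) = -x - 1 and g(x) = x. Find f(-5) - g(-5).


f(-5) = 4
g(-5) = -5
Difference = 9

9


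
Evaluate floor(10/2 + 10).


10/2 = 5
5 + 10 = 15
floor(15) = 15

15


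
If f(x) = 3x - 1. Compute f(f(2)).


f(2) = 5
f(5) = 14

14


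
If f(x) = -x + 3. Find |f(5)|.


f(5) = -2
|-2| = 2

2


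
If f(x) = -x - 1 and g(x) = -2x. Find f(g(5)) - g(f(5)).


f(g(5)) = 9
g(f(5)) = 12
Difference = -3

-3


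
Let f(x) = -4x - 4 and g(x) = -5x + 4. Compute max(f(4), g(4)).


f(4) = -20
g(4) = -16
max = -16

-16


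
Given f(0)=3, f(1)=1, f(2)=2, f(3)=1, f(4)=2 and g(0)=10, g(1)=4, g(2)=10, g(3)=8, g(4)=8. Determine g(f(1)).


4


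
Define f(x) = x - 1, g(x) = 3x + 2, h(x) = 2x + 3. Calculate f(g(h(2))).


h(2) = 7
g(7) = 23
f(23) = 22

22


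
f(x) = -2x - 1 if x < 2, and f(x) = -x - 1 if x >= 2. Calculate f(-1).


-1 satisfies x < 2
f(-1) = 1

1


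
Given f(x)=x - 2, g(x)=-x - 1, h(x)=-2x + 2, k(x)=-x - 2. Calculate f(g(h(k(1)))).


k(1) = -3
h(-3) = 8
g(8) = -9
f(-9) = -11

-11


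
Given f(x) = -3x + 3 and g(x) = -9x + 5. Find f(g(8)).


204


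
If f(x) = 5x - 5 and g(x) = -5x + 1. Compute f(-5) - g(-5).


f(-5) = -30
g(-5) = 26
Difference = -56

-56


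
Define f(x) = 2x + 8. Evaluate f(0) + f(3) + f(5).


f(0) = 8
f(3) = 14
f(5) = 18
Sum = 40

40


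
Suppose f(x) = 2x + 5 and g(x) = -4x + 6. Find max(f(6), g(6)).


f(6) = 17
g(6) = -18
max = 17

17


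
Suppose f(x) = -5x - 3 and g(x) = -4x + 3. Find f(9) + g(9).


f(9) = -48
g(9) = -33
Sum = -81

-81


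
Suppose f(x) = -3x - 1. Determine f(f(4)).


f(4) = -13
f(-13) = 38

38


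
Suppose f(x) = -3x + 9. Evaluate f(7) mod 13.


1


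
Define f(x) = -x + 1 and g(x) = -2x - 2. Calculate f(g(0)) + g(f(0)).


-1


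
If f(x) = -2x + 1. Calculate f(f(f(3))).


f(3) = -5
f(-5) = 11
f(11) = -21

-21


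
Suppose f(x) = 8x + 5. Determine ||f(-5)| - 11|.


f(-5) = -35
|-35| = 35
|35 - 11| = 24

24


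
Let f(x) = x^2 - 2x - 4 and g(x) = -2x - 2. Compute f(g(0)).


g(0) = -2
f(-2) = 1*(-2)^2 - 2*(-2) - 4 = 4

4


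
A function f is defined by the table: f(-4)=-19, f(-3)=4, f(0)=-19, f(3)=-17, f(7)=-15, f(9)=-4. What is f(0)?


Reading from the table at x = 0

-19


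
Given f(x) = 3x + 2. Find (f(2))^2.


f(2) = 8
(8)^2 = 64

64


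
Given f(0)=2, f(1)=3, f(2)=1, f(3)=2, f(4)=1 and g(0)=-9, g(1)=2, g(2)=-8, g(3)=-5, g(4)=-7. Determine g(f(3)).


-8


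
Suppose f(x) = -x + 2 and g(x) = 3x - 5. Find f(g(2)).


g(2) = 1
f(1) = 1

1


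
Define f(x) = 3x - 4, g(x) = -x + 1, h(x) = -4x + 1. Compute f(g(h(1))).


h(1) = -3
g(-3) = 4
f(4) = 8

8


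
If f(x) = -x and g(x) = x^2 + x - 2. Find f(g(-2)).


0


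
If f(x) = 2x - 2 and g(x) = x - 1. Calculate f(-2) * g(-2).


18


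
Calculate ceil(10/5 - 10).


-8


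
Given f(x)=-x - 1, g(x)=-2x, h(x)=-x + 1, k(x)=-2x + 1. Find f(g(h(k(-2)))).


k(-2) = 5
h(5) = -4
g(-4) = 8
f(8) = -9

-9


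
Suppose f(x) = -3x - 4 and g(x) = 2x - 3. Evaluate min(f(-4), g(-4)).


f(-4) = 8
g(-4) = -11
min = -11

-11


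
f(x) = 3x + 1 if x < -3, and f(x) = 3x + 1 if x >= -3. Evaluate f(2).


7


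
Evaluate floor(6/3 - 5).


6/3 = 2
2 - 5 = -3
floor(-3) = -3

-3


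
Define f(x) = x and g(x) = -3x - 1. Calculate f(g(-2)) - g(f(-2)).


f(g(-2)) = 5
g(f(-2)) = 5
Difference = 0

0


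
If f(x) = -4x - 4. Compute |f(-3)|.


8


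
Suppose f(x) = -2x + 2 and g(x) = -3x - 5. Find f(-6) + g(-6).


f(-6) = 14
g(-6) = 13
Sum = 27

27


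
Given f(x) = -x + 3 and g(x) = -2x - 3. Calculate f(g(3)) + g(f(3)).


9


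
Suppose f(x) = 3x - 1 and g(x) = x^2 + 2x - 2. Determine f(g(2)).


17


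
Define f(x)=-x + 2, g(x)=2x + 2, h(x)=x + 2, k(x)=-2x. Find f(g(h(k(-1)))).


k(-1) = 2
h(2) = 4
g(4) = 10
f(10) = -8

-8


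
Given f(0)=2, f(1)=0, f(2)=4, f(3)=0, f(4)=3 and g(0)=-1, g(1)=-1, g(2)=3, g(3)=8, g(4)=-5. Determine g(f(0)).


f(0) = 2
g(2) = 3

3


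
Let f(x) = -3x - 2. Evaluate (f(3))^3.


f(3) = -11
(-11)^3 = -1331

-1331


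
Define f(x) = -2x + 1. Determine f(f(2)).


f(2) = -3
f(-3) = 7

7


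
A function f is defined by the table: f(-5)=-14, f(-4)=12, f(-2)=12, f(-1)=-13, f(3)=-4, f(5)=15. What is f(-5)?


Reading from the table at x = -5

-14


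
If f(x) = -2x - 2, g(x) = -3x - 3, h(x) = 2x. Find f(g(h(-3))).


h(-3) = -6
g(-6) = 15
f(15) = -32

-32


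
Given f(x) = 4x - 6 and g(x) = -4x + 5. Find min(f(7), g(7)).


f(7) = 22
g(7) = -23
min = -23

-23


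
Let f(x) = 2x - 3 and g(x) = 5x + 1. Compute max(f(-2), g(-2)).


f(-2) = -7
g(-2) = -9
max = -7

-7


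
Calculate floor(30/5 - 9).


30/5 = 6
6 - 9 = -3
floor(-3) = -3

-3


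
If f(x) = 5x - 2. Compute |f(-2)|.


12


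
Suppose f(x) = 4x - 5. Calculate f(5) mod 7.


f(5) = 15
15 mod 7 = 1

1


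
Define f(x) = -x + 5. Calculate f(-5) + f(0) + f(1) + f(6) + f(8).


15


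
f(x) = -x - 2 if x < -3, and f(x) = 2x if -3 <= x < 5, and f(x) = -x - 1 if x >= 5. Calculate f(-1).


-2


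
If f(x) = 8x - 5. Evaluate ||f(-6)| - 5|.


48


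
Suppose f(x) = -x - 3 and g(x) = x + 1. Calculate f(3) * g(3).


f(3) = -6
g(3) = 4
Product = -24

-24


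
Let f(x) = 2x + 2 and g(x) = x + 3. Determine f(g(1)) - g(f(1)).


3


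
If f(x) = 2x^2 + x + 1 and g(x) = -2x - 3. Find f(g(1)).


g(1) = -5
f(-5) = 2*(-5)^2 + 1*(-5) + 1 = 46

46


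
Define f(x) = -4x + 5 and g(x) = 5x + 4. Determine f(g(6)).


g(6) = 34
f(34) = -131

-131


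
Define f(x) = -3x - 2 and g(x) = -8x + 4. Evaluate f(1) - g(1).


f(1) = -5
g(1) = -4
Difference = -1

-1


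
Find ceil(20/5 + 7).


20/5 = 4
4 + 7 = 11
ceil(11) = 11

11
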